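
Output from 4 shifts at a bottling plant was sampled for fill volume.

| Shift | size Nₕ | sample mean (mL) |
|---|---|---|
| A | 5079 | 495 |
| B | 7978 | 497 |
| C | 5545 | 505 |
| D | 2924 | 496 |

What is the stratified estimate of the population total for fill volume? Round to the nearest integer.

10729700

A: 5079·495 = 2514105
B: 7978·497 = 3965066
C: 5545·505 = 2800225
D: 2924·496 = 1450304
τ̂ = Σ Nₕx̄ₕ = 10729700.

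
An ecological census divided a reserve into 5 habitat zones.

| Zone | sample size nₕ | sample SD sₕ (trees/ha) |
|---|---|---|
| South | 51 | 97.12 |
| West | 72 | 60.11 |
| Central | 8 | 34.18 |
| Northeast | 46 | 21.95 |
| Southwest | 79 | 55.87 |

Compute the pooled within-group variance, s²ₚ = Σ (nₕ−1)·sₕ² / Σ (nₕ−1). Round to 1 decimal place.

South: (51−1)·97.12² = 50·9432.2944 = 471614.72
West: (72−1)·60.11² = 71·3613.2121 = 256538.0591
Central: (8−1)·34.18² = 7·1168.2724 = 8177.9068
Northeast: (46−1)·21.95² = 45·481.8025 = 21681.1125
Southwest: (79−1)·55.87² = 78·3121.4569 = 243473.6382
Numerator = 1001485.4366; denominator = Σ(nₕ−1) = 251.
s²ₚ = 1001485.4366/251 = 3989.982... → 3990.0.

3990.0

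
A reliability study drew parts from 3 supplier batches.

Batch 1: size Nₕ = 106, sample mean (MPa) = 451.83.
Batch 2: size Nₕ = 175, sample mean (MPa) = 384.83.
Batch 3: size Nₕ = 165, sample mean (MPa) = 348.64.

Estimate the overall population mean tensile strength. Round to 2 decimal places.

N = 106 + 175 + 165 = 446.
Weight each subgroup mean by Nₕ/N and sum.
Σ Nₕx̄ₕ = 106·451.83 + 175·384.83 + 165·348.64 = 47893.98 + 67345.25 + 57525.6 = 172764.83.
Divide by N: 172764.83 / 446 = 387.3651... → 387.37.

387.37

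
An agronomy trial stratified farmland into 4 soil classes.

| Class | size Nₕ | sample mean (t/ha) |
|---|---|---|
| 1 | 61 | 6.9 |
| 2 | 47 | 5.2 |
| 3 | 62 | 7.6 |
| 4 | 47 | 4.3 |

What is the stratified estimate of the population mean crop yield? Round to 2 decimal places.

6.17

N = 61 + 47 + 62 + 47 = 217.
Overall mean = Σ (Nₕ/N)·x̄ₕ — weight by population share, not a simple average.
Σ Nₕx̄ₕ = 61·6.9 + 47·5.2 + 62·7.6 + 47·4.3 = 420.9 + 244.4 + 471.2 + 202.1 = 1338.6.
Divide by N: 1338.6 / 217 = 6.1687... → 6.17.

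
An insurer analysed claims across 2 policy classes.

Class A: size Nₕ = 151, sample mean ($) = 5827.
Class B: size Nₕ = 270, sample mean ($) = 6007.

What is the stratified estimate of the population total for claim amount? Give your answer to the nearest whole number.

2501767

Estimate total by summing Nₕ·x̄ₕ over strata.
151·5827 + 270·6007 = 879877 + 1621890 = 2501767.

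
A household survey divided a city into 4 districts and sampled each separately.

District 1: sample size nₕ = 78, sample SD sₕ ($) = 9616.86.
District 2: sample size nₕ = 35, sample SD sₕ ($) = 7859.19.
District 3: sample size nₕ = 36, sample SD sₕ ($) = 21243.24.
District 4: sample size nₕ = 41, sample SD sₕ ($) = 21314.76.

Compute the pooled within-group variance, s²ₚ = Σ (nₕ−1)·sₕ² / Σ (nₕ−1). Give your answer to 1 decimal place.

1: (78−1)·9616.86² = 77·92483996.2596 = 7121267711.9892
2: (35−1)·7859.19² = 34·61766867.4561 = 2100073493.5074
3: (36−1)·21243.24² = 35·451275245.6976 = 15794633599.416
4: (41−1)·21314.76² = 40·454318993.8576 = 18172759754.304
Numerator = 43188734559.2166; denominator = Σ(nₕ−1) = 186.
s²ₚ = 43188734559.2166/186 = 232197497.630... → 232197497.6.

232197497.6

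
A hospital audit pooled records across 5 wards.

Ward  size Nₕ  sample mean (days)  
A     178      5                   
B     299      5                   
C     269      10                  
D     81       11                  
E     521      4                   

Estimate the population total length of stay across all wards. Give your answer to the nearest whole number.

Population total = Σ Nₕ·x̄ₕ (each stratum's size times its mean).
178·5 + 299·5 + 269·10 + 81·11 + 521·4 = 890 + 1495 + 2690 + 891 + 2084 = 8050.

8050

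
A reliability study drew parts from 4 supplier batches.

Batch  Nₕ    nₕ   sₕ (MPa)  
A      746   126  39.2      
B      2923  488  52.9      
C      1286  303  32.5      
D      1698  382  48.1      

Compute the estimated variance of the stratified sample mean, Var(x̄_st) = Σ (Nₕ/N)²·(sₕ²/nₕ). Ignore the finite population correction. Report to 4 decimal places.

1.7850

N = 6653. Term for each stratum: Wₕ²sₕ²/nₕ.
Var(x̄_st) = 0.1533360 + 1.1069146 + 0.1302480 + 0.3945183 = 1.7850168 → 1.7850.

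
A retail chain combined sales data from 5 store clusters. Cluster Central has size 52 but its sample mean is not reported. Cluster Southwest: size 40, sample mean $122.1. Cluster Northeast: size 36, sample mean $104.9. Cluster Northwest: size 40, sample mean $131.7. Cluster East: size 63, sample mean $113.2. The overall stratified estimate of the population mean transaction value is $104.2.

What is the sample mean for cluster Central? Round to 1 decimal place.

N = 52 + 40 + 36 + 40 + 63 = 231.
Overall total = μ·N = 104.2·231 = 24070.2.
Subtract the known strata: 40·122.1 + 36·104.9 + 40·131.7 + 63·113.2 = 21060.
Remaining total for cluster Central: 24070.2 − 21060 = 3010.2.
Divide by its size: 3010.2 / 52 = 57.888... → 57.9.

57.9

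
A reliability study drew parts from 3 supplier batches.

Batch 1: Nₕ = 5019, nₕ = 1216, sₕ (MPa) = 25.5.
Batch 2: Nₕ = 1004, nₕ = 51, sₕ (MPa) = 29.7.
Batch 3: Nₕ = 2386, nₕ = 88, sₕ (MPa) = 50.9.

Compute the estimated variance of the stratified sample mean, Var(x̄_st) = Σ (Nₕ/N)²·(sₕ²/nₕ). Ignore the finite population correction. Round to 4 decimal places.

2.8074

N = 8409. Term for each stratum: Wₕ²sₕ²/nₕ.
Var(x̄_st) = 0.1904989 + 0.2465593 + 2.3703095 = 2.8073678 → 2.8074.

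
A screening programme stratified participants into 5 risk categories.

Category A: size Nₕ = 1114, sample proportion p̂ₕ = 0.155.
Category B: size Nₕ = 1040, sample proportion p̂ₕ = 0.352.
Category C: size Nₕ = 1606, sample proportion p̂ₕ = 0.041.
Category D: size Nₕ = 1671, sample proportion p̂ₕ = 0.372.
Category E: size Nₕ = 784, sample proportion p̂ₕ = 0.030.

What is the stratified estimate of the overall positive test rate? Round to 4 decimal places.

0.2011

N = 1114 + 1040 + 1606 + 1671 + 784 = 6215.
Overall proportion = Σ (Nₕ/N)·p̂ₕ.
Σ Nₕp̂ₕ = 172.67 + 366.08 + 65.846 + 621.612 + 23.52 = 1249.728.
1249.728 / 6215 = 0.201083... → 0.2011.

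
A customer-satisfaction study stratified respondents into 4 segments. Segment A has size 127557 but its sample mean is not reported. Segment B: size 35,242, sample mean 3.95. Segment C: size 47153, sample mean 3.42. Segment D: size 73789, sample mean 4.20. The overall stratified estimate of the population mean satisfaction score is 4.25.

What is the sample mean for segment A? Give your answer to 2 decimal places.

4.67

Σ Nₕx̄ₕ = N·μ, so 127557·x̄_A = 283741·4.25 − (35242·3.95 + 47153·3.42 + 73789·4.20).
= 1205899.25 − 610382.96 = 595516.29.
x̄_A = 595516.29 / 127557 = 4.6686... → 4.67.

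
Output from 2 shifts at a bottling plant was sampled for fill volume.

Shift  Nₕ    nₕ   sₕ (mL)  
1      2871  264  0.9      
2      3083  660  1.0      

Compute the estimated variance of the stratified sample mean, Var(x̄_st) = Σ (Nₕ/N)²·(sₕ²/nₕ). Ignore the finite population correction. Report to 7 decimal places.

0.0011196

N = 5954. Term for each stratum: Wₕ²sₕ²/nₕ.
Var(x̄_st) = 0.0007133946 + 0.0004062426 = 0.0011196372 → 0.0011196.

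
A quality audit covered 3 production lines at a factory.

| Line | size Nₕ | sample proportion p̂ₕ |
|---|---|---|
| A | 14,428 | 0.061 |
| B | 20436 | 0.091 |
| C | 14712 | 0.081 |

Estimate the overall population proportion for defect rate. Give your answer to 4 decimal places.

N = 14428 + 20436 + 14712 = 49576.
Overall proportion = Σ (Nₕ/N)·p̂ₕ.
Σ Nₕp̂ₕ = 880.108 + 1859.676 + 1191.672 = 3931.456.
3931.456 / 49576 = 0.079302... → 0.0793.

0.0793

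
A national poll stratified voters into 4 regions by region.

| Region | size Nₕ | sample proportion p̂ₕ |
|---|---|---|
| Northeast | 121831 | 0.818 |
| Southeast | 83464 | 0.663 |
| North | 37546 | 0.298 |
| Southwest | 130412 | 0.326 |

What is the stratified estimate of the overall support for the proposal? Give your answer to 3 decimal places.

Wₕ = Nₕ/N with N = 373253: 0.3264, 0.2236, 0.1006, 0.3494.
p̂_st = 0.3264·0.818 + 0.2236·0.663 + 0.1006·0.298 + 0.3494·0.326 ≈ 0.55913... → 0.559.

0.559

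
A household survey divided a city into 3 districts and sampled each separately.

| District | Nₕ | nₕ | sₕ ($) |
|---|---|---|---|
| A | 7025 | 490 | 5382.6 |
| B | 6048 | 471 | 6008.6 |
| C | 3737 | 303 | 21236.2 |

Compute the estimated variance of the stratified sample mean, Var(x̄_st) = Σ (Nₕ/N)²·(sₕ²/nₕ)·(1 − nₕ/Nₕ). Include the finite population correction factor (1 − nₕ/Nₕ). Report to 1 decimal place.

N = 16810. Term for each stratum: Wₕ²sₕ²/nₕ·(1−nₕ/Nₕ).
Var(x̄_st) = 9606.0452 + 9149.6120 + 67592.5680 = 86348.2253 → 86348.2.

86348.2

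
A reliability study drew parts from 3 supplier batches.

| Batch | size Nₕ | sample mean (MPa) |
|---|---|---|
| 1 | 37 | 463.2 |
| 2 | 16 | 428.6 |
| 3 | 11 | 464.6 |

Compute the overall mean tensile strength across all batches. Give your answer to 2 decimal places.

454.79

N = 64; weights Wₕ = Nₕ/N = (0.5781, 0.2500, 0.1719).
x̄_st = Σ Wₕ·x̄ₕ = 0.5781·463.2 + 0.2500·428.6 + 0.1719·464.6 ≈ 454.7906...
→ 454.79.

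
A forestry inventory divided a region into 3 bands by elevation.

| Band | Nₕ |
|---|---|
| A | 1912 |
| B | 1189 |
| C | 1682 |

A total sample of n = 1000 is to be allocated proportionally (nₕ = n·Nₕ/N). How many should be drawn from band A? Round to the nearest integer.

400

Share of band A = 1912/4783 = 0.39975.
Allocate 1000 × 0.39975 = 399.749... → 400.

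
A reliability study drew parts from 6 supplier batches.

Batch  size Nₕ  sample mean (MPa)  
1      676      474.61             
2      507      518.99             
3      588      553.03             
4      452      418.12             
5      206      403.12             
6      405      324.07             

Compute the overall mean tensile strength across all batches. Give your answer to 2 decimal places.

463.10

x̄_st = (Σ Nₕx̄ₕ) / (Σ Nₕ) = (676·474.61 + 507·518.99 + 588·553.03 + 452·418.12 + 206·403.12 + 405·324.07) / 2834
= 1312427.24 / 2834 = 463.1006... → 463.10.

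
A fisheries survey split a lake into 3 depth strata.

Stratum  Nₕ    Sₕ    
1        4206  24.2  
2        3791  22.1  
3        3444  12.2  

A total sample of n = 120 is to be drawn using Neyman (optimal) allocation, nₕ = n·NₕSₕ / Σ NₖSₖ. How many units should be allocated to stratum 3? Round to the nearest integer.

22

1: NₕSₕ = 4206·24.2 = 101785.2
2: NₕSₕ = 3791·22.1 = 83781.1
3: NₕSₕ = 3444·12.2 = 42016.8
Σ NₕSₕ = 227583.1.
n_3 = 120·42016.8/227583.1 = 22.155... → 22.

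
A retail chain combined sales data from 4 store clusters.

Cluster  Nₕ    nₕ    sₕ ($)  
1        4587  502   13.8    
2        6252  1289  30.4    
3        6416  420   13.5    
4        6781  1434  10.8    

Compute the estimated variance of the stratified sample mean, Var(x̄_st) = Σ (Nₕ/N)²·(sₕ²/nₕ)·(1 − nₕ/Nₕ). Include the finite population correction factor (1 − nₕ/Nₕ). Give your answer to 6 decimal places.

0.084810

N = 24036. Term for each stratum: Wₕ²sₕ²/nₕ·(1−nₕ/Nₕ).
Var(x̄_st) = 0.012304129 + 0.038506416 + 0.028894809 + 0.005104790 = 0.084810145 → 0.084810.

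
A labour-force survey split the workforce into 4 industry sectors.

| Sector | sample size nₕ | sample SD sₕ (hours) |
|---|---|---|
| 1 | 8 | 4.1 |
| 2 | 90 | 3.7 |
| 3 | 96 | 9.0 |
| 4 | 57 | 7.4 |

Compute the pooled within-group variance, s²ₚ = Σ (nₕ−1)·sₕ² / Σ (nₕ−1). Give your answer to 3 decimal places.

Degrees of freedom: 7 + 89 + 95 + 56 = 247.
Σ(nₕ−1)sₕ² = 7·16.81 + 89·13.69 + 95·81 + 56·54.76 = 12097.64.
s²ₚ = 12097.64 / 247 = 48.97830... → 48.978.

48.978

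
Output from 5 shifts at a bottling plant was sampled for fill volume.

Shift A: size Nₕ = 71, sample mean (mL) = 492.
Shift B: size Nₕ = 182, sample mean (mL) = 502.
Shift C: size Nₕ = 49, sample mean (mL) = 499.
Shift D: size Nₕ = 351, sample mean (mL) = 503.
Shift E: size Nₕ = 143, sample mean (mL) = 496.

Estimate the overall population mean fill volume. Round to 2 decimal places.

x̄_st = (Σ Nₕx̄ₕ) / (Σ Nₕ) = (71·492 + 182·502 + 49·499 + 351·503 + 143·496) / 796
= 398228 / 796 = 500.2864... → 500.29.

500.29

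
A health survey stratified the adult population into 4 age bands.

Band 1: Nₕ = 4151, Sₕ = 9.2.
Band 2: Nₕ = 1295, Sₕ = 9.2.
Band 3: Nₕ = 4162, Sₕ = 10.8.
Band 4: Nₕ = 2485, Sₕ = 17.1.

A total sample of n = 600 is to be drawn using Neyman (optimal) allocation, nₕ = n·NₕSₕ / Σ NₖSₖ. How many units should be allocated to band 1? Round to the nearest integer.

167

1: NₕSₕ = 4151·9.2 = 38189.2
2: NₕSₕ = 1295·9.2 = 11914
3: NₕSₕ = 4162·10.8 = 44949.6
4: NₕSₕ = 2485·17.1 = 42493.5
Σ NₕSₕ = 137546.3.
n_1 = 600·38189.2/137546.3 = 166.588... → 167.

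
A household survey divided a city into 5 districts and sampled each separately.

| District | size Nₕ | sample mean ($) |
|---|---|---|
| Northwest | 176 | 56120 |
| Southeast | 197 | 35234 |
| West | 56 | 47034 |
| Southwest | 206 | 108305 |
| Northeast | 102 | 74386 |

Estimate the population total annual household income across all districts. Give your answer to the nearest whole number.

Estimate total by summing Nₕ·x̄ₕ over strata.
176·56120 + 197·35234 + 56·47034 + 206·108305 + 102·74386 = 9877120 + 6941098 + 2633904 + 22310830 + 7587372 = 49350324.

49350324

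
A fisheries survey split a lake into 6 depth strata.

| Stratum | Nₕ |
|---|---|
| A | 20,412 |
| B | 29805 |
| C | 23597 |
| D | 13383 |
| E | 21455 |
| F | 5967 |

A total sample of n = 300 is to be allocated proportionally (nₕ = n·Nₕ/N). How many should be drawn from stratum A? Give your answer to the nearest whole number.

N = 20412 + 29805 + 23597 + 13383 + 21455 + 5967 = 114619.
n_A = 300·20412/114619 = 53.426... → 53.

53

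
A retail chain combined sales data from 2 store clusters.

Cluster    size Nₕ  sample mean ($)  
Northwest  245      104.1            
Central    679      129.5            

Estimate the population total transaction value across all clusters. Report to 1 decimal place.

Northwest: 245·104.1 = 25504.5
Central: 679·129.5 = 87930.5
τ̂ = Σ Nₕx̄ₕ = 113435.0.

113435.0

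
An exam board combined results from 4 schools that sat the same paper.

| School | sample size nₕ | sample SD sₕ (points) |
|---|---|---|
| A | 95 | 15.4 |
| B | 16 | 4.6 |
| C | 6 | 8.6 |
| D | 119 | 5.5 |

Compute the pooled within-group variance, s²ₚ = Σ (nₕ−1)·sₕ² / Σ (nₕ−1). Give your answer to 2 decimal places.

A: (95−1)·15.4² = 94·237.16 = 22293.04
B: (16−1)·4.6² = 15·21.16 = 317.4
C: (6−1)·8.6² = 5·73.96 = 369.8
D: (119−1)·5.5² = 118·30.25 = 3569.5
Numerator = 26549.74; denominator = Σ(nₕ−1) = 232.
s²ₚ = 26549.74/232 = 114.4385... → 114.44.

114.44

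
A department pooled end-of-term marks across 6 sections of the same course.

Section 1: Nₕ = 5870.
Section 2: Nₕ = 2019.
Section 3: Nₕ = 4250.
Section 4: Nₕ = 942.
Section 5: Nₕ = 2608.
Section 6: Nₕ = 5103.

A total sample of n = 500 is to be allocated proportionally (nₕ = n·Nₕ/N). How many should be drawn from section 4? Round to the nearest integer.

23

N = 5870 + 2019 + 4250 + 942 + 2608 + 5103 = 20792.
n_4 = 500·942/20792 = 22.653... → 23.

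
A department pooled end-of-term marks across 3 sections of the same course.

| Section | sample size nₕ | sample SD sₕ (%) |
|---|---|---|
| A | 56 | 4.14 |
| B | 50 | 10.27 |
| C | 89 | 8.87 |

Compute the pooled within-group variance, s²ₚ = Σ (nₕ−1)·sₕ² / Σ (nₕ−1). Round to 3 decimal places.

A: (56−1)·4.14² = 55·17.1396 = 942.678
B: (50−1)·10.27² = 49·105.4729 = 5168.1721
C: (89−1)·8.87² = 88·78.6769 = 6923.5672
Numerator = 13034.4173; denominator = Σ(nₕ−1) = 192.
s²ₚ = 13034.4173/192 = 67.88759... → 67.888.

67.888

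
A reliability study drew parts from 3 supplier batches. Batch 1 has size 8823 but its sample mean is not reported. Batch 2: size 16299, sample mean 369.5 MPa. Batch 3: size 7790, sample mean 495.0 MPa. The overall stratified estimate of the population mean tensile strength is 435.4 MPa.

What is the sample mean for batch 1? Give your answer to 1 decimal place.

504.5

N = 8823 + 16299 + 7790 = 32912.
Overall total = μ·N = 435.4·32912 = 14329884.8.
Subtract the known strata: 16299·369.5 + 7790·495.0 = 9878530.5.
Remaining total for batch 1: 14329884.8 − 9878530.5 = 4451354.3.
Divide by its size: 4451354.3 / 8823 = 504.517... → 504.5.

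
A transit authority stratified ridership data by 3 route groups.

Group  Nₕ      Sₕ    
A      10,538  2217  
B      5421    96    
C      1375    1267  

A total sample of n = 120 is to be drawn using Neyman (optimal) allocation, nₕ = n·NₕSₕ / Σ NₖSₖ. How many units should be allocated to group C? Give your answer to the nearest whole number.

8

Σ NₕSₕ = 10538·2217 + 5421·96 + 1375·1267 = 25625287.
Share for C: 1742125/25625287 = 0.06798.
n_C = 120 × 0.06798 = 8.158... → 8.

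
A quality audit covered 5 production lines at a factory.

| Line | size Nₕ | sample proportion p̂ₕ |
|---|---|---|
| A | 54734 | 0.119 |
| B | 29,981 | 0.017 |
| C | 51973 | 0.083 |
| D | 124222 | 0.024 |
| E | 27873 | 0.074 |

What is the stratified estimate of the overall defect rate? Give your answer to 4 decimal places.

0.0567

N = 54734 + 29981 + 51973 + 124222 + 27873 = 288783.
Overall proportion = Σ (Nₕ/N)·p̂ₕ.
Σ Nₕp̂ₕ = 6513.346 + 509.677 + 4313.759 + 2981.328 + 2062.602 = 16380.712.
16380.712 / 288783 = 0.056723... → 0.0567.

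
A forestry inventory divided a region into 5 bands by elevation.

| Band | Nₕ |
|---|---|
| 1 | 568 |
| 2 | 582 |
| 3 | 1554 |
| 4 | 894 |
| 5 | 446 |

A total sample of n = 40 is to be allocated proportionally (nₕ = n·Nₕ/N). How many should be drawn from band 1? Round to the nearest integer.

N = 568 + 582 + 1554 + 894 + 446 = 4044.
n_1 = 40·568/4044 = 5.618... → 6.

6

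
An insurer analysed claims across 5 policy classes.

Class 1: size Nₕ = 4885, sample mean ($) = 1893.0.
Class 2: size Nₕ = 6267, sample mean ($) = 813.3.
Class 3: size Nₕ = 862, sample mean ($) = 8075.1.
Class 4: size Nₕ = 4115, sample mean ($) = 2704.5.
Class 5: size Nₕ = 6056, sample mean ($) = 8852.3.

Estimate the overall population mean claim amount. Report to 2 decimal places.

x̄_st = (Σ Nₕx̄ₕ) / (Σ Nₕ) = (4885·1893.0 + 6267·813.3 + 862·8075.1 + 4115·2704.5 + 6056·8852.3) / 22185
= 86043538.6 / 22185 = 3878.4557... → 3878.46.

3878.46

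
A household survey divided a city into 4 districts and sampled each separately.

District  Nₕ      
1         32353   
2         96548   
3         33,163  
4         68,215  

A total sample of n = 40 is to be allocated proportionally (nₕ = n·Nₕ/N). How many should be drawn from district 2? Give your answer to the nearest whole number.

17

Share of district 2 = 96548/230279 = 0.41927.
Allocate 40 × 0.41927 = 16.771... → 17.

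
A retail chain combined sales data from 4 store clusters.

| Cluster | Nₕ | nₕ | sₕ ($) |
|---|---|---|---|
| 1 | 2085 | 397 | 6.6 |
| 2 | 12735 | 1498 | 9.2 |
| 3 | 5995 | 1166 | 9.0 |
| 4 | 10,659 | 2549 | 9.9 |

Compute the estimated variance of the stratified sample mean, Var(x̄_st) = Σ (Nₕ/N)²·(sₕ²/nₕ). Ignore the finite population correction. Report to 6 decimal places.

N = 31474. Term for each stratum: Wₕ²sₕ²/nₕ.
Var(x̄_st) = 0.000481510 + 0.009250343 + 0.002520351 + 0.004409909 = 0.016662113 → 0.016662.

0.016662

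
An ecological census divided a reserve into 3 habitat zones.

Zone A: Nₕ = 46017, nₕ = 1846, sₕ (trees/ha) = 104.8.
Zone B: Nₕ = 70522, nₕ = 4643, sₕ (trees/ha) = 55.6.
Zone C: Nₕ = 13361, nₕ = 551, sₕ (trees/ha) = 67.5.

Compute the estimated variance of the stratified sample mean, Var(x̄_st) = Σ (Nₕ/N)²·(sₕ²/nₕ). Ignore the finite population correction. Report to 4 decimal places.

1.0304

N = 129900. Term for each stratum: Wₕ²sₕ²/nₕ.
Var(x̄_st) = 0.7466364 + 0.1962374 + 0.0874814 = 1.0303552 → 1.0304.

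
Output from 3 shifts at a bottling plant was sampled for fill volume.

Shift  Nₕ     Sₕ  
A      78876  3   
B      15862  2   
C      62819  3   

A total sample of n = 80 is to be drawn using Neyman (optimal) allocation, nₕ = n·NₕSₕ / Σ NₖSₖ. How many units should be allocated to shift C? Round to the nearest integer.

Σ NₕSₕ = 78876·3 + 15862·2 + 62819·3 = 456809.
Share for C: 188457/456809 = 0.41255.
n_C = 80 × 0.41255 = 33.004... → 33.

33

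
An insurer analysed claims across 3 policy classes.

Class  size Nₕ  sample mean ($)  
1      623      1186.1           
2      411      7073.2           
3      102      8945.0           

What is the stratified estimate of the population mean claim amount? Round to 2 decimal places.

N = 623 + 411 + 102 = 1136.
Overall mean = Σ (Nₕ/N)·x̄ₕ — weight by population share, not a simple average.
Σ Nₕx̄ₕ = 623·1186.1 + 411·7073.2 + 102·8945.0 = 738940.3 + 2907085.2 + 912390 = 4558415.5.
Divide by N: 4558415.5 / 1136 = 4012.6897... → 4012.69.

4012.69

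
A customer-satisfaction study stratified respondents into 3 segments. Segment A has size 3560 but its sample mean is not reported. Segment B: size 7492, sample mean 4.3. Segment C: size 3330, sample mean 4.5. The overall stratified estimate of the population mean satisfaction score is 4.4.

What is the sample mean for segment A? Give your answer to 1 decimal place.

N = 3560 + 7492 + 3330 = 14382.
Overall total = μ·N = 4.4·14382 = 63280.8.
Subtract the known strata: 7492·4.3 + 3330·4.5 = 47200.6.
Remaining total for segment A: 63280.8 − 47200.6 = 16080.2.
Divide by its size: 16080.2 / 3560 = 4.517... → 4.5.

4.5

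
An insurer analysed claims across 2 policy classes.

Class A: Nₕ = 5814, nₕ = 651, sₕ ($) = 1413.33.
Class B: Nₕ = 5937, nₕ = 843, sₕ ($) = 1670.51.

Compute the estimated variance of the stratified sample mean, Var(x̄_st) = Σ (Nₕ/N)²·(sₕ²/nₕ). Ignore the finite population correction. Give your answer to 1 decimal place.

1596.1

N = 11751. Term for each stratum: Wₕ²sₕ²/nₕ.
Var(x̄_st) = 751.1152 + 844.9967 = 1596.1120 → 1596.1.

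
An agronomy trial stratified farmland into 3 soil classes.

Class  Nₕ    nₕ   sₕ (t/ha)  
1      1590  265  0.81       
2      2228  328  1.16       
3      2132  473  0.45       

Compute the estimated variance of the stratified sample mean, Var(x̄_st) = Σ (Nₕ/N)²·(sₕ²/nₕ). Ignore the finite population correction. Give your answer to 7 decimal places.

N = 5950. Term for each stratum: Wₕ²sₕ²/nₕ.
Var(x̄_st) = 0.0001768009 + 0.0005752261 + 0.0000549673 = 0.0008069943 → 0.0008070.

0.0008070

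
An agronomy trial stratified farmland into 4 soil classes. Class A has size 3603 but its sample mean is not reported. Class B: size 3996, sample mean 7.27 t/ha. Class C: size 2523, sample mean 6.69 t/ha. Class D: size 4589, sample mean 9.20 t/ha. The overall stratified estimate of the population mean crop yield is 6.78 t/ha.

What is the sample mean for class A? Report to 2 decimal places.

N = 3603 + 3996 + 2523 + 4589 = 14711.
Overall total = μ·N = 6.78·14711 = 99740.58.
Subtract the known strata: 3996·7.27 + 2523·6.69 + 4589·9.20 = 88148.59.
Remaining total for class A: 99740.58 − 88148.59 = 11591.99.
Divide by its size: 11591.99 / 3603 = 3.2173... → 3.22.

3.22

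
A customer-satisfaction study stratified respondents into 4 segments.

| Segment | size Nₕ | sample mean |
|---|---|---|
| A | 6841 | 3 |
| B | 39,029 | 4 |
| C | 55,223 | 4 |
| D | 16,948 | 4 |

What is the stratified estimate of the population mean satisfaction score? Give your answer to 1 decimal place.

N = 6841 + 39029 + 55223 + 16948 = 118041.
Weight each subgroup mean by Nₕ/N and sum.
Σ Nₕx̄ₕ = 6841·3 + 39029·4 + 55223·4 + 16948·4 = 20523 + 156116 + 220892 + 67792 = 465323.
Divide by N: 465323 / 118041 = 3.942... → 3.9.

3.9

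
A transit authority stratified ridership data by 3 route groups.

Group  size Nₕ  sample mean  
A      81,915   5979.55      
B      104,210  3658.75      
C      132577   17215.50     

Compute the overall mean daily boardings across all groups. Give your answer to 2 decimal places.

N = 318702; weights Wₕ = Nₕ/N = (0.2570, 0.3270, 0.4160).
x̄_st = Σ Wₕ·x̄ₕ = 0.2570·5979.55 + 0.3270·3658.75 + 0.4160·17215.50 ≈ 9894.7372...
→ 9894.74.

9894.74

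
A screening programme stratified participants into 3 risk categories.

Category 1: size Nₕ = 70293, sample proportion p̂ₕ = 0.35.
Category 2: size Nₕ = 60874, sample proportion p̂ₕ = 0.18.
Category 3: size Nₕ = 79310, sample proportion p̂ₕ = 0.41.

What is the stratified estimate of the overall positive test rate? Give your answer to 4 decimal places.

0.3234

N = 70293 + 60874 + 79310 = 210477.
Overall proportion = Σ (Nₕ/N)·p̂ₕ.
Σ Nₕp̂ₕ = 24602.55 + 10957.32 + 32517.1 = 68076.97.
68076.97 / 210477 = 0.323441... → 0.3234.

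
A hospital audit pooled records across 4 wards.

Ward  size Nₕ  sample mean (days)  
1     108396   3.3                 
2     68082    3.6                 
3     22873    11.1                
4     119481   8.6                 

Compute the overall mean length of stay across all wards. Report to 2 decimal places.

x̄_st = (Σ Nₕx̄ₕ) / (Σ Nₕ) = (108396·3.3 + 68082·3.6 + 22873·11.1 + 119481·8.6) / 318832
= 1884228.9 / 318832 = 5.9098... → 5.91.

5.91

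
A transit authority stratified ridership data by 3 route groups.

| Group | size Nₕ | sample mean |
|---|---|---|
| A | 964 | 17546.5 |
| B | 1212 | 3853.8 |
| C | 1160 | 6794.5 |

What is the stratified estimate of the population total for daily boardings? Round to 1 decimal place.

Population total = Σ Nₕ·x̄ₕ (each stratum's size times its mean).
964·17546.5 + 1212·3853.8 + 1160·6794.5 = 16914826 + 4670805.6 + 7881620 = 29467251.6.

29467251.6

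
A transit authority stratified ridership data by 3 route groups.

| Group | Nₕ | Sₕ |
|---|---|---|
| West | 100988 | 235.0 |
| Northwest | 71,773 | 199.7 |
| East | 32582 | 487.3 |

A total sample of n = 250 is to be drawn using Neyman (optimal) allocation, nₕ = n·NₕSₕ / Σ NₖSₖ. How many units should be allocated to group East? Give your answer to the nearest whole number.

West: NₕSₕ = 100988·235.0 = 23732180
Northwest: NₕSₕ = 71773·199.7 = 14333068.1
East: NₕSₕ = 32582·487.3 = 15877208.6
Σ NₕSₕ = 53942456.7.
n_East = 250·15877208.6/53942456.7 = 73.584... → 74.

74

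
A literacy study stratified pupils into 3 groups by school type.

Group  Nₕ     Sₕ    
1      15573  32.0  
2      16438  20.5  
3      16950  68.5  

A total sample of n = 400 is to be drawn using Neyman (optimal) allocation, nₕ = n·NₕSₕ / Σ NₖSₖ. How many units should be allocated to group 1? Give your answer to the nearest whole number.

Σ NₕSₕ = 15573·32.0 + 16438·20.5 + 16950·68.5 = 1996390.
Share for 1: 498336/1996390 = 0.24962.
n_1 = 400 × 0.24962 = 99.847... → 100.

100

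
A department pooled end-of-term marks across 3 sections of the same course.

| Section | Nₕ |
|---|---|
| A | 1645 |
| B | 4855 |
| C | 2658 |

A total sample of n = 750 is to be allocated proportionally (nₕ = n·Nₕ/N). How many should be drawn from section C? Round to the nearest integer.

218

N = 1645 + 4855 + 2658 = 9158.
n_C = 750·2658/9158 = 217.679... → 218.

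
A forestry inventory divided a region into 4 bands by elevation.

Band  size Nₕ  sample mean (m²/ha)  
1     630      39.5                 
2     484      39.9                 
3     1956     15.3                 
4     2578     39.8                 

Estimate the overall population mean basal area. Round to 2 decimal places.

N = 630 + 484 + 1956 + 2578 = 5648.
The stratified mean weights each stratum mean by its population share Nₕ/N.
Σ Nₕx̄ₕ = 630·39.5 + 484·39.9 + 1956·15.3 + 2578·39.8 = 24885 + 19311.6 + 29926.8 + 102604.4 = 176727.8.
Divide by N: 176727.8 / 5648 = 31.2903... → 31.29.

31.29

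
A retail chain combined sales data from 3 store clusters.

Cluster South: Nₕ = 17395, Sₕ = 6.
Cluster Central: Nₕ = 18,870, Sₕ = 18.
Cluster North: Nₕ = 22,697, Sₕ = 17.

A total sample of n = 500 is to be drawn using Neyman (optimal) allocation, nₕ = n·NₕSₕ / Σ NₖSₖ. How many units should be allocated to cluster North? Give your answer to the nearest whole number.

South: NₕSₕ = 17395·6 = 104370
Central: NₕSₕ = 18870·18 = 339660
North: NₕSₕ = 22697·17 = 385849
Σ NₕSₕ = 829879.
n_North = 500·385849/829879 = 232.473... → 232.

232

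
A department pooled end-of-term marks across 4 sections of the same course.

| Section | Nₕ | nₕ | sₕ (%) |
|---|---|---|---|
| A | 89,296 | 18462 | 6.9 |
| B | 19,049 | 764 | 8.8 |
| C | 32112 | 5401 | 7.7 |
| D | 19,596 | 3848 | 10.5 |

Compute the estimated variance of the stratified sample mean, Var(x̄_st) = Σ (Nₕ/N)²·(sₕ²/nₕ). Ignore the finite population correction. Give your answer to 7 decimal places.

0.0031099

N = 160053; Wₕ = Nₕ/N.
section A: (89296/160053)²·6.9²/18462 = 0.0008027047
section B: (19049/160053)²·8.8²/764 = 0.0014357827
section C: (32112/160053)²·7.7²/5401 = 0.0004418902
section D: (19596/160053)²·10.5²/3848 = 0.0004294877
Sum = 0.0031098653 → 0.0031099.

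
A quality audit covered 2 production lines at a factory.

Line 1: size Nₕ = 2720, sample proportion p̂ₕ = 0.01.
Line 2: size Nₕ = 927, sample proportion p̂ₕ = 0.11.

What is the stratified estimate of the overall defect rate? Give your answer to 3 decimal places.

0.035

Wₕ = Nₕ/N with N = 3647: 0.7458, 0.2542.
p̂_st = 0.7458·0.01 + 0.2542·0.11 ≈ 0.03542... → 0.035.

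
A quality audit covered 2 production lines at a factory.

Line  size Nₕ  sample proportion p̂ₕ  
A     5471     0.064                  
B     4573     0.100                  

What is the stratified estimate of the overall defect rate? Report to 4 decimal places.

0.0804

Wₕ = Nₕ/N with N = 10044: 0.5447, 0.4553.
p̂_st = 0.5447·0.064 + 0.4553·0.100 ≈ 0.080391... → 0.0804.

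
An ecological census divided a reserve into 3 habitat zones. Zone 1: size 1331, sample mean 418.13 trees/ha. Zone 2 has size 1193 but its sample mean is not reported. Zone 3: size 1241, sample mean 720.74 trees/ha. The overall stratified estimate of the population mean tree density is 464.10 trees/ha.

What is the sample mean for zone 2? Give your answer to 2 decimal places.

Σ Nₕx̄ₕ = N·μ, so 1193·x̄_2 = 3765·464.10 − (1331·418.13 + 1241·720.74).
= 1747336.5 − 1450969.37 = 296367.13.
x̄_2 = 296367.13 / 1193 = 248.4217... → 248.42.

248.42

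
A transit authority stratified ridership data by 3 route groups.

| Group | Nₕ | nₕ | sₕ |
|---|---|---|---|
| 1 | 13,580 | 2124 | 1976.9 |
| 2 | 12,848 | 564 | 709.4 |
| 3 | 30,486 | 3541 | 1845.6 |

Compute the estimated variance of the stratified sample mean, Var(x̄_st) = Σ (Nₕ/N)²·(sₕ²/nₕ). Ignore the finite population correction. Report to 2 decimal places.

426.23

N = 56914. Term for each stratum: Wₕ²sₕ²/nₕ.
Var(x̄_st) = 104.75535 + 45.47117 + 276.00180 = 426.22831 → 426.23.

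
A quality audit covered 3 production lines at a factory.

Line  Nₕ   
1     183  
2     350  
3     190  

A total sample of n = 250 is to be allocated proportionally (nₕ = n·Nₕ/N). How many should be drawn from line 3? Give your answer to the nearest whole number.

66

Share of line 3 = 190/723 = 0.26279.
Allocate 250 × 0.26279 = 65.698... → 66.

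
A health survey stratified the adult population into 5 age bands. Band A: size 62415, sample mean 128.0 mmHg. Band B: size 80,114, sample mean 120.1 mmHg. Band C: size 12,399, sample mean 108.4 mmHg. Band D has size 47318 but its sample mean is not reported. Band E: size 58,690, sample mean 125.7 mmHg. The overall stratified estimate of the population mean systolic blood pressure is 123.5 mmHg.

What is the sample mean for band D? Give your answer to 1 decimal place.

124.5

N = 62415 + 80114 + 12399 + 47318 + 58690 = 260936.
Overall total = μ·N = 123.5·260936 = 32225596.
Subtract the known strata: 62415·128.0 + 80114·120.1 + 12399·108.4 + 58690·125.7 = 26332196.
Remaining total for band D: 32225596 − 26332196 = 5893400.
Divide by its size: 5893400 / 47318 = 124.549... → 124.5.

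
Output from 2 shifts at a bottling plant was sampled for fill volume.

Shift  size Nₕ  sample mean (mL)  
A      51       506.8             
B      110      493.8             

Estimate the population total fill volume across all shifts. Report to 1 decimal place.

Estimate total by summing Nₕ·x̄ₕ over strata.
51·506.8 + 110·493.8 = 25846.8 + 54318 = 80164.8.

80164.8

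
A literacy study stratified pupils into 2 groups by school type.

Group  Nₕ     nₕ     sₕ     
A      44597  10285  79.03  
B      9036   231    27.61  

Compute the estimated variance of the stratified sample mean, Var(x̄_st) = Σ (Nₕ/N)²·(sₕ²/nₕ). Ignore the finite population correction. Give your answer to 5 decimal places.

N = 53633; Wₕ = Nₕ/N.
group A: (44597/53633)²·79.03²/10285 = 0.41988154
group B: (9036/53633)²·27.61²/231 = 0.09367185
Sum = 0.51355339 → 0.51355.

0.51355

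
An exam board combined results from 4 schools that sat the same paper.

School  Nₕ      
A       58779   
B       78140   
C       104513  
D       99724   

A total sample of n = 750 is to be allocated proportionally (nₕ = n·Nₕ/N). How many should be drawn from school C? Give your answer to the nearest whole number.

230

N = 58779 + 78140 + 104513 + 99724 = 341156.
n_C = 750·104513/341156 = 229.762... → 230.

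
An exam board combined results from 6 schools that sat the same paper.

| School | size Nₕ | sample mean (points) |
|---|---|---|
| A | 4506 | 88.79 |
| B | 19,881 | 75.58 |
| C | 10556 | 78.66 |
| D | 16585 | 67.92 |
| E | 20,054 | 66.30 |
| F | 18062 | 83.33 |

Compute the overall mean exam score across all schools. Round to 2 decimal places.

N = 4506 + 19881 + 10556 + 16585 + 20054 + 18062 = 89644.
The stratified mean weights each stratum mean by its population share Nₕ/N.
Σ Nₕx̄ₕ = 4506·88.79 + 19881·75.58 + 10556·78.66 + 16585·67.92 + 20054·66.30 + 18062·83.33 = 400087.74 + 1502605.98 + 830334.96 + 1126453.2 + 1329580.2 + 1505106.46 = 6694168.54.
Divide by N: 6694168.54 / 89644 = 74.6750... → 74.68.

74.68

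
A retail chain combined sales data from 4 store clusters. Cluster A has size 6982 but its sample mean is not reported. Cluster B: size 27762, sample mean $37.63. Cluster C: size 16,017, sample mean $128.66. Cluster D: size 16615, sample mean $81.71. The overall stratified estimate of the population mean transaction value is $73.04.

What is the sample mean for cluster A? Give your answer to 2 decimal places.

65.61

N = 6982 + 27762 + 16017 + 16615 = 67376.
Overall total = μ·N = 73.04·67376 = 4921143.04.
Subtract the known strata: 27762·37.63 + 16017·128.66 + 16615·81.71 = 4463042.93.
Remaining total for cluster A: 4921143.04 − 4463042.93 = 458100.11.
Divide by its size: 458100.11 / 6982 = 65.6116... → 65.61.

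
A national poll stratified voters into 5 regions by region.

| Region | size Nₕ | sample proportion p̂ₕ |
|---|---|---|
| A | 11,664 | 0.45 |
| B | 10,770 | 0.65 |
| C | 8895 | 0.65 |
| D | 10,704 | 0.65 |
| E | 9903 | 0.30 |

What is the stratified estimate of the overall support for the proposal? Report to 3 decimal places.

0.538

N = 11664 + 10770 + 8895 + 10704 + 9903 = 51936.
Overall proportion = Σ (Nₕ/N)·p̂ₕ.
Σ Nₕp̂ₕ = 5248.8 + 7000.5 + 5781.75 + 6957.6 + 2970.9 = 27959.55.
27959.55 / 51936 = 0.53835... → 0.538.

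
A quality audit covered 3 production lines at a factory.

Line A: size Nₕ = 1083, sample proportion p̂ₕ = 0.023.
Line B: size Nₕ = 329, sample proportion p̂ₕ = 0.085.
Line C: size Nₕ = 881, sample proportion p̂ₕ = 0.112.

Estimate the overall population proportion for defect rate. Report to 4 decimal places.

Wₕ = Nₕ/N with N = 2293: 0.4723, 0.1435, 0.3842.
p̂_st = 0.4723·0.023 + 0.1435·0.085 + 0.3842·0.112 ≈ 0.066091... → 0.0661.

0.0661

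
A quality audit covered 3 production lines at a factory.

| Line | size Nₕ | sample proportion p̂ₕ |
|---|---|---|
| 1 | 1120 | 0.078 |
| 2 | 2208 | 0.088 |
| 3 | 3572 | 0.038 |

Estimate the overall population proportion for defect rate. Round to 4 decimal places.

Wₕ = Nₕ/N with N = 6900: 0.1623, 0.3200, 0.5177.
p̂_st = 0.1623·0.078 + 0.3200·0.088 + 0.5177·0.038 ≈ 0.060493... → 0.0605.

0.0605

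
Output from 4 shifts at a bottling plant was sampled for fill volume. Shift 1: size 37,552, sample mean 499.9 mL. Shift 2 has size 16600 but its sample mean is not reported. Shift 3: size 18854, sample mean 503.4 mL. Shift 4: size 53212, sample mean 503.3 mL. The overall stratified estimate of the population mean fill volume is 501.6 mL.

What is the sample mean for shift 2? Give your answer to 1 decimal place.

N = 37552 + 16600 + 18854 + 53212 = 126218.
Overall total = μ·N = 501.6·126218 = 63310948.8.
Subtract the known strata: 37552·499.9 + 18854·503.4 + 53212·503.3 = 55044948.
Remaining total for shift 2: 63310948.8 − 55044948 = 8266000.8.
Divide by its size: 8266000.8 / 16600 = 497.952... → 498.0.

498.0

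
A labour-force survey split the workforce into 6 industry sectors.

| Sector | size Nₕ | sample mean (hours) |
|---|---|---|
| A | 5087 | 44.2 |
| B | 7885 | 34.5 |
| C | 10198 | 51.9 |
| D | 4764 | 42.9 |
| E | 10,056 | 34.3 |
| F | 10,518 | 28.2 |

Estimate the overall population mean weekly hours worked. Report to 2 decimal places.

38.59

N = 5087 + 7885 + 10198 + 4764 + 10056 + 10518 = 48508.
The stratified mean weights each stratum mean by its population share Nₕ/N.
Σ Nₕx̄ₕ = 5087·44.2 + 7885·34.5 + 10198·51.9 + 4764·42.9 + 10056·34.3 + 10518·28.2 = 224845.4 + 272032.5 + 529276.2 + 204375.6 + 344920.8 + 296607.6 = 1872058.1.
Divide by N: 1872058.1 / 48508 = 38.5928... → 38.59.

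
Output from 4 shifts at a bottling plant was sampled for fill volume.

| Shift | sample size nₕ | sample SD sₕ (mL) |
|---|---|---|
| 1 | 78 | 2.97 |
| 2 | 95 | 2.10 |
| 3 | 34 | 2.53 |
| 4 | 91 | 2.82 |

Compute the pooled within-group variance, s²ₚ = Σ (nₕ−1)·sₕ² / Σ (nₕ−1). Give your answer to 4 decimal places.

6.8731

1: (78−1)·2.97² = 77·8.8209 = 679.2093
2: (95−1)·2.10² = 94·4.41 = 414.54
3: (34−1)·2.53² = 33·6.4009 = 211.2297
4: (91−1)·2.82² = 90·7.9524 = 715.716
Numerator = 2020.695; denominator = Σ(nₕ−1) = 294.
s²ₚ = 2020.695/294 = 6.873112... → 6.8731.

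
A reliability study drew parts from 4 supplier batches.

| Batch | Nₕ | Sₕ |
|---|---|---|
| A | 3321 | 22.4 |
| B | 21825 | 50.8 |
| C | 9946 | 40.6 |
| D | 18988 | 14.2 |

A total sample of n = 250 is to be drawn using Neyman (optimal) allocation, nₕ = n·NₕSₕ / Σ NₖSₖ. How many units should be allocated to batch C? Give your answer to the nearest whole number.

A: NₕSₕ = 3321·22.4 = 74390.4
B: NₕSₕ = 21825·50.8 = 1108710
C: NₕSₕ = 9946·40.6 = 403807.6
D: NₕSₕ = 18988·14.2 = 269629.6
Σ NₕSₕ = 1856537.6.
n_C = 250·403807.6/1856537.6 = 54.376... → 54.

54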